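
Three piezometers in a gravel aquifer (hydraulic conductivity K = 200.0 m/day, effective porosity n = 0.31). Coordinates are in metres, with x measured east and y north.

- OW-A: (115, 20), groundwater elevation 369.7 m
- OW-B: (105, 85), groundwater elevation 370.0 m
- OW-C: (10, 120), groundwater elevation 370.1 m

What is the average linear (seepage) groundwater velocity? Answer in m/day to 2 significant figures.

With h = a·x + b·y + c and OW-A as origin, the differences give:
  (-10)·a + 65·b = +0.3
  (-105)·a + 100·b = +0.4
Eliminate b (×100 and ×65, subtract): 5825·a = 4.00 → a = ∂h/∂x = +0.0006867
Back-substitute: b = ∂h/∂y = +0.004721.
|∇h| = √(0.0006867² + 0.004721²) = 0.004771
Seepage velocity v = K·i/n = 200.0 × 0.004771 / 0.31 = 3.078 m/day.

3.1 m/day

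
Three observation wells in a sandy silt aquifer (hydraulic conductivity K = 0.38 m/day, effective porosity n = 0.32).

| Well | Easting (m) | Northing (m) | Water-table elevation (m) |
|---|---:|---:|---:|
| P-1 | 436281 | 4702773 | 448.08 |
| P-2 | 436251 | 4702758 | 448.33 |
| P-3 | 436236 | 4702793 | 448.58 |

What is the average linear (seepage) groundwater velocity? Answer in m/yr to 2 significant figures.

With h = a·x + b·y + c and P-1 as origin, the differences give:
  (-30)·a + (-15)·b = +0.25
  (-45)·a + 20·b = +0.50
Eliminate b (×20 and ×(-15), subtract): -1275·a = 12.500 → a = ∂h/∂x = -0.009804
Back-substitute: b = ∂h/∂y = +0.002941.
|∇h| = √(-0.009804² + 0.002941²) = 0.01024
Seepage velocity v = K·i/n = 0.38 × 0.01024 / 0.32 = 0.01216 m/day = 4.441 m/yr.

4.4 m/yr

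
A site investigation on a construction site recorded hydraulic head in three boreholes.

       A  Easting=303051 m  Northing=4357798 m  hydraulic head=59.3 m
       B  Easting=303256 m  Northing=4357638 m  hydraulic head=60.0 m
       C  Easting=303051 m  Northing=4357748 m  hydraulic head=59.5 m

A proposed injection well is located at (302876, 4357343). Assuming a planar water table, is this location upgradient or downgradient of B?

Differences from A: to B (Δx, Δy, Δh) = (205, -160, +0.7); to C = (0, -50, +0.2).
Determinant of the coordinate differences = 205·(-50) − 0·(-160) = -10250.
∂h/∂x = [(+0.7)·(-50) − (+0.2)·(-160)] / -10250 = +0.0002927
∂h/∂y = [205·(+0.2) − 0·(+0.7)] / -10250 = -0.004000
Head at (302876, 4357343) = 59.3 + (+0.0002927)·(-175) + (-0.004000)·(-455) = 61.07 m.
That is higher than the 60.0 m at B, so the point is upgradient.

upgradient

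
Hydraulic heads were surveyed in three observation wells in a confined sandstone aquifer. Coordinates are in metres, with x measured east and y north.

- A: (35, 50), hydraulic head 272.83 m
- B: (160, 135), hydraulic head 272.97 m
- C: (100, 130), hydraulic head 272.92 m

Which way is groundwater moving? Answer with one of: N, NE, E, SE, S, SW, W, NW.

Differences from A: to B (Δx, Δy, Δh) = (125, 85, +0.14); to C = (65, 80, +0.09).
Determinant of the coordinate differences = 125·80 − 65·85 = 4475.
∂h/∂x = [(+0.14)·80 − (+0.09)·85] / 4475 = +0.0007933
∂h/∂y = [125·(+0.09) − 65·(+0.14)] / 4475 = +0.0004804
Flow = −∇h = (-0.0007933 east, -0.0004804 north), which points southwest.

SW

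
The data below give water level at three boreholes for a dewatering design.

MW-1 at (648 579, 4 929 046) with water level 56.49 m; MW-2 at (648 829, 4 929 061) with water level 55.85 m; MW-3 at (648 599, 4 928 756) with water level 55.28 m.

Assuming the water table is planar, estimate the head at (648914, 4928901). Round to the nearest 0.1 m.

55.0 m

Taking MW-1 as reference: MW-2−MW-1 = (250, 15, -0.64); MW-3−MW-1 = (20, -290, -1.21).
Determinant of the coordinate differences = 250·(-290) − 20·15 = -72800.
∂h/∂x = [(-0.64)·(-290) − (-1.21)·15] / -72800 = -0.002799
∂h/∂y = [250·(-1.21) − 20·(-0.64)] / -72800 = +0.003979
h(648914, 4928901) = 56.49 + (-0.002799)·(335) + (+0.003979)·(-145) = 56.49 -0.938 -0.577 = 54.975 m.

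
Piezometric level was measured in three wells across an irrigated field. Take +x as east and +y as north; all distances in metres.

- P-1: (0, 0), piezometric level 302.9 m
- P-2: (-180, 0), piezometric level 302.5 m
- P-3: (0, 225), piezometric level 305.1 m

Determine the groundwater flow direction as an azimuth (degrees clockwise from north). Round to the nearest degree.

193°

∂h/∂x = (302.5 − 302.9) / (-180 − 0) = +0.002222
∂h/∂y = (305.1 − 302.9) / (225 − 0) = +0.009778
Flow direction (−∇h) has components (-0.002222 E, -0.009778 N).
Azimuth = atan2(E, N) = atan2(-0.002222, -0.009778) = 192.8° ≈ 193°.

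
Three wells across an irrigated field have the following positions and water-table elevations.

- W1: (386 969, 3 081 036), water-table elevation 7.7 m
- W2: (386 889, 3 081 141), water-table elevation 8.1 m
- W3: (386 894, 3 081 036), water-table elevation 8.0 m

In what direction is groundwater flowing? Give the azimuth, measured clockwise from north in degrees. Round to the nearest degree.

101°

Differences from W1: to W2 (Δx, Δy, Δh) = (-80, 105, +0.4); to W3 = (-75, 0, +0.3).
Determinant of the coordinate differences = (-80)·0 − (-75)·105 = 7875.
∂h/∂x = [(+0.4)·0 − (+0.3)·105] / 7875 = -0.004000
∂h/∂y = [(-80)·(+0.3) − (-75)·(+0.4)] / 7875 = +0.0007619
Flow direction (−∇h) has components (+0.004000 E, -0.0007619 N).
Azimuth = atan2(E, N) = atan2(+0.004000, -0.0007619) = 100.8° ≈ 101°.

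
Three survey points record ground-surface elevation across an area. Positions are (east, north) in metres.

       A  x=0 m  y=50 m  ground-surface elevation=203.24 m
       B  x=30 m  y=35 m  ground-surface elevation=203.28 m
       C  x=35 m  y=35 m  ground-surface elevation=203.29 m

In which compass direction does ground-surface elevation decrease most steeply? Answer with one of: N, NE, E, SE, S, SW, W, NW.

SW

With z = a·x + b·y + c and A as origin, the differences give:
  30·a + (-15)·b = +0.04
  35·a + (-15)·b = +0.05
Eliminate b (×(-15) and ×(-15), subtract): 75·a = 0.150 → a = ∂z/∂x = +0.002000
Back-substitute: b = ∂z/∂y = +0.001333.
Steepest decrease is along −∇f = (-0.002000 E, -0.001333 N) → southwest.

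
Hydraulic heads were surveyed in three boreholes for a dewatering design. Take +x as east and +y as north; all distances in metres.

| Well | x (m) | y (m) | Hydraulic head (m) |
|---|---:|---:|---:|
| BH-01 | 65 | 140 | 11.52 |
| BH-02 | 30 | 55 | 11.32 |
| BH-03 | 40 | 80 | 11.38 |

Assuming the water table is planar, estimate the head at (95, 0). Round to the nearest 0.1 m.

10.8 m

Three-point gradient (reference BH-01): Δ to BH-02 = (-35, -85, -0.20), Δ to BH-03 = (-25, -60, -0.14).
∂h/∂x = -0.004000, ∂h/∂y = +0.004000 (det = -25).
h(95, 0) = 11.52 + (-0.004000)·(30) + (+0.004000)·(-140) = 11.52 -0.120 -0.560 = 10.840 m.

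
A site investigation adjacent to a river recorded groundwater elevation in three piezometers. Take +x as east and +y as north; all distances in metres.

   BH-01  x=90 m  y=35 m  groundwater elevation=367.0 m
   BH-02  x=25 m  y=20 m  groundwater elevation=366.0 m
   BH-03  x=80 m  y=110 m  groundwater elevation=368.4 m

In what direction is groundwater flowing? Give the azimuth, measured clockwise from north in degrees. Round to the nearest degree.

With h = a·x + b·y + c and BH-01 as origin, the differences give:
  (-65)·a + (-15)·b = -1.0
  (-10)·a + 75·b = +1.4
Eliminate b (×75 and ×(-15), subtract): -5025·a = -54.00 → a = ∂h/∂x = +0.01075
Back-substitute: b = ∂h/∂y = +0.02010.
Flow direction (−∇h) has components (-0.01075 E, -0.02010 N).
Azimuth = atan2(E, N) = atan2(-0.01075, -0.02010) = 208.1° ≈ 208°.

208°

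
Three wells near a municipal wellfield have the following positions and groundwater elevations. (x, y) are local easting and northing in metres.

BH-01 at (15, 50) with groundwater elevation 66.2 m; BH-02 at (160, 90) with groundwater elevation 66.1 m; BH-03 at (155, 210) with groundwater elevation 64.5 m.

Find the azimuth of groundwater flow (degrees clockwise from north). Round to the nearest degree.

347°

Differences from BH-01: to BH-02 (Δx, Δy, Δh) = (145, 40, -0.1); to BH-03 = (140, 160, -1.7).
Determinant of the coordinate differences = 145·160 − 140·40 = 17600.
∂h/∂x = [(-0.1)·160 − (-1.7)·40] / 17600 = +0.002955
∂h/∂y = [145·(-1.7) − 140·(-0.1)] / 17600 = -0.01321
Flow direction (−∇h) has components (-0.002955 E, +0.01321 N).
Azimuth = atan2(E, N) = atan2(-0.002955, +0.01321) = 347.4° ≈ 347°.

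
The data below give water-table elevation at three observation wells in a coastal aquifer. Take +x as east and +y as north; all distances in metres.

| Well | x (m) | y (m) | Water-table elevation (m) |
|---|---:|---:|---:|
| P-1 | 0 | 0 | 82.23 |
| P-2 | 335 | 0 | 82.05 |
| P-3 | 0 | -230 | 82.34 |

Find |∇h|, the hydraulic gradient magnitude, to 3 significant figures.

∂h/∂x = (82.05 − 82.23) / (335 − 0) = -0.0005373
∂h/∂y = (82.34 − 82.23) / (-230 − 0) = -0.0004783
|∇h| = √(-0.0005373² + -0.0004783²) = 0.0007193

0.000719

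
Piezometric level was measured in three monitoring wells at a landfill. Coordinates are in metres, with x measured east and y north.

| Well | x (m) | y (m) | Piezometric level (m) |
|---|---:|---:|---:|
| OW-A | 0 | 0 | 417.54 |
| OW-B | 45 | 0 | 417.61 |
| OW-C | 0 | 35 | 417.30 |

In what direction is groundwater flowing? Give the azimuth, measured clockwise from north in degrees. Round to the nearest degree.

347°

∂h/∂x = (417.61 − 417.54) / (45 − 0) = +0.001556
∂h/∂y = (417.30 − 417.54) / (35 − 0) = -0.006857
Flow direction (−∇h) has components (-0.001556 E, +0.006857 N).
Azimuth = atan2(E, N) = atan2(-0.001556, +0.006857) = 347.2° ≈ 347°.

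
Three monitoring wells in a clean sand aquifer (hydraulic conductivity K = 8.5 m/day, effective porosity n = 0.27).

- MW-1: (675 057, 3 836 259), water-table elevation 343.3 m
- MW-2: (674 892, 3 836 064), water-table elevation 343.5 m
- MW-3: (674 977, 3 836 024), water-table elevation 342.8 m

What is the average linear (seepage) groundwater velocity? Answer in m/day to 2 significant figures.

Taking MW-1 as reference: MW-2−MW-1 = (-165, -195, +0.2); MW-3−MW-1 = (-80, -235, -0.5).
Solve a·Δx + b·Δy = Δh: det = (-165)·(-235) − (-80)·(-195) = 23175.
∂h/∂x = [(+0.2)·(-235) − (-0.5)·(-195)] / 23175 = -0.006235
∂h/∂y = [(-165)·(-0.5) − (-80)·(+0.2)] / 23175 = +0.004250
|∇h| = √(-0.006235² + 0.004250²) = 0.007546
Seepage velocity v = K·i/n = 8.5 × 0.007546 / 0.27 = 0.2376 m/day.

0.24 m/day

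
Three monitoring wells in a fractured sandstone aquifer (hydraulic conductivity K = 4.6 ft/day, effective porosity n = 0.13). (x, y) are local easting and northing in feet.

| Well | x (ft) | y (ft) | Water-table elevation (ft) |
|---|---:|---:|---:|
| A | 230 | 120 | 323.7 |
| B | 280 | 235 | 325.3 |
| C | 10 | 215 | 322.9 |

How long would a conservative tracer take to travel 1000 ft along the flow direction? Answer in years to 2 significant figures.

Taking A as reference: B−A = (50, 115, +1.6); C−A = (-220, 95, -0.8).
Solve a·Δx + b·Δy = Δh: det = 50·95 − (-220)·115 = 30050.
∂h/∂x = [(+1.6)·95 − (-0.8)·115] / 30050 = +0.008120
∂h/∂y = [50·(-0.8) − (-220)·(+1.6)] / 30050 = +0.01038
|∇h| = √(0.008120² + 0.01038²) = 0.01318
Seepage velocity v = K·i/n = 4.6 × 0.01318 / 0.13 = 0.4664 ft/day.
t = 1000 / 0.4664 = 2144 days = 5.87 years.

5.9 years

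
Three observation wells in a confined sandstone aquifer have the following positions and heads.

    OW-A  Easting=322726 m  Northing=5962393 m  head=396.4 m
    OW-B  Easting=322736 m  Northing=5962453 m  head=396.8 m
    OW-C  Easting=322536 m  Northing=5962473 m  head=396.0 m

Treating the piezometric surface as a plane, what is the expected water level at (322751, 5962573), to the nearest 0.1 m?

Taking OW-A as reference: OW-B−OW-A = (10, 60, +0.4); OW-C−OW-A = (-190, 80, -0.4).
Determinant of the coordinate differences = 10·80 − (-190)·60 = 12200.
∂h/∂x = [(+0.4)·80 − (-0.4)·60] / 12200 = +0.004590
∂h/∂y = [10·(-0.4) − (-190)·(+0.4)] / 12200 = +0.005902
h(322751, 5962573) = 396.4 + (+0.004590)·(25) + (+0.005902)·(180) = 396.4 +0.115 +1.062 = 397.577 m.

397.6 m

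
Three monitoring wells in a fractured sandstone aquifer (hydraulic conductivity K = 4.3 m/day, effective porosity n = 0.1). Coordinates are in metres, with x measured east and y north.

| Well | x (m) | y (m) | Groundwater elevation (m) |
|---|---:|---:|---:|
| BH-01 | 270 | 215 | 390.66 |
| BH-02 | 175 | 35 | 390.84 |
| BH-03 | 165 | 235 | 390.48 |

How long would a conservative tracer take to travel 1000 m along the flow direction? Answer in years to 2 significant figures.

Taking BH-01 as reference: BH-02−BH-01 = (-95, -180, +0.18); BH-03−BH-01 = (-105, 20, -0.18).
Determinant of the coordinate differences = (-95)·20 − (-105)·(-180) = -20800.
∂h/∂x = [(+0.18)·20 − (-0.18)·(-180)] / -20800 = +0.001385
∂h/∂y = [(-95)·(-0.18) − (-105)·(+0.18)] / -20800 = -0.001731
|∇h| = √(0.001385² + -0.001731²) = 0.002217
Seepage velocity v = K·i/n = 4.3 × 0.002217 / 0.1 = 0.09533 m/day.
t = 1000 / 0.09533 = 1.049e+04 days = 28.7 years.

29 years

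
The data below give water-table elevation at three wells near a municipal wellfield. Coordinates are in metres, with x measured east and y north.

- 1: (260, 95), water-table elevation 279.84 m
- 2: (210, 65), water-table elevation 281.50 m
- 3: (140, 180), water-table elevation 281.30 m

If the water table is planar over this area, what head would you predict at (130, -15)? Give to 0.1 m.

284.7 m

Taking 1 as reference: 2−1 = (-50, -30, +1.66); 3−1 = (-120, 85, +1.46).
Solve a·Δx + b·Δy = Δh: det = (-50)·85 − (-120)·(-30) = -7850.
∂h/∂x = [(+1.66)·85 − (+1.46)·(-30)] / -7850 = -0.02355
∂h/∂y = [(-50)·(+1.46) − (-120)·(+1.66)] / -7850 = -0.01608
h(130, -15) = 279.84 + (-0.02355)·(-130) + (-0.01608)·(-110) = 279.84 +3.062 +1.768 = 284.670 m.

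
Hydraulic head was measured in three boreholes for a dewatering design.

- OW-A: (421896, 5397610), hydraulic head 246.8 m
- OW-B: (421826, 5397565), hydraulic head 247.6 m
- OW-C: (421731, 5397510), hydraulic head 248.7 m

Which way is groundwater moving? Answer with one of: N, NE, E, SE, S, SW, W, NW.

E

Three-point gradient (reference OW-A): Δ to OW-B = (-70, -45, +0.8), Δ to OW-C = (-165, -100, +1.9).
∂h/∂x = -0.01294, ∂h/∂y = +0.002353 (det = -425).
Flow = −∇h = (+0.01294 east, -0.002353 north), which points east.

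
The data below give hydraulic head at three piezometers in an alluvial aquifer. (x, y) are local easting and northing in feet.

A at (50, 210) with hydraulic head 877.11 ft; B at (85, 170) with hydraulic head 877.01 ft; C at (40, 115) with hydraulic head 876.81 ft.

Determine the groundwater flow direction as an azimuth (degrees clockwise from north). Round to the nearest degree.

192°

Differences from A: to B (Δx, Δy, Δh) = (35, -40, -0.10); to C = (-10, -95, -0.30).
Determinant of the coordinate differences = 35·(-95) − (-10)·(-40) = -3725.
∂h/∂x = [(-0.10)·(-95) − (-0.30)·(-40)] / -3725 = +0.0006711
∂h/∂y = [35·(-0.30) − (-10)·(-0.10)] / -3725 = +0.003087
Flow direction (−∇h) has components (-0.0006711 E, -0.003087 N).
Azimuth = atan2(E, N) = atan2(-0.0006711, -0.003087) = 192.3° ≈ 192°.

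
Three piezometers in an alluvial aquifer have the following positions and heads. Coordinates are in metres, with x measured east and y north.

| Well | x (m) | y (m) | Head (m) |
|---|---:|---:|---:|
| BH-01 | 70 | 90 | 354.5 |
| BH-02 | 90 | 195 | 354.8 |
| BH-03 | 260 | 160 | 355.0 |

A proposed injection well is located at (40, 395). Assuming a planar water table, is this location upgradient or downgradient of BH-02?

upgradient

Taking BH-01 as reference: BH-02−BH-01 = (20, 105, +0.3); BH-03−BH-01 = (190, 70, +0.5).
Solve a·Δx + b·Δy = Δh: det = 20·70 − 190·105 = -18550.
∂h/∂x = [(+0.3)·70 − (+0.5)·105] / -18550 = +0.001698
∂h/∂y = [20·(+0.5) − 190·(+0.3)] / -18550 = +0.002534
Head at (40, 395) = 354.5 + (+0.001698)·(-30) + (+0.002534)·(305) = 355.22 m.
That is higher than the 354.8 m at BH-02, so the point is upgradient.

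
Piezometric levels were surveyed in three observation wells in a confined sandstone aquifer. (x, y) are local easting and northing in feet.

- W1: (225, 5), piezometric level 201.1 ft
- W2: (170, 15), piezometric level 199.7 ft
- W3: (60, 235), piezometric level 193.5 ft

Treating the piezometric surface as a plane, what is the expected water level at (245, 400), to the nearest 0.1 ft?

194.8 ft

Taking W1 as reference: W2−W1 = (-55, 10, -1.4); W3−W1 = (-165, 230, -7.6).
Determinant of the coordinate differences = (-55)·230 − (-165)·10 = -11000.
∂h/∂x = [(-1.4)·230 − (-7.6)·10] / -11000 = +0.02236
∂h/∂y = [(-55)·(-7.6) − (-165)·(-1.4)] / -11000 = -0.01700
h(245, 400) = 201.1 + (+0.02236)·(20) + (-0.01700)·(395) = 201.1 +0.447 -6.715 = 194.832 ft.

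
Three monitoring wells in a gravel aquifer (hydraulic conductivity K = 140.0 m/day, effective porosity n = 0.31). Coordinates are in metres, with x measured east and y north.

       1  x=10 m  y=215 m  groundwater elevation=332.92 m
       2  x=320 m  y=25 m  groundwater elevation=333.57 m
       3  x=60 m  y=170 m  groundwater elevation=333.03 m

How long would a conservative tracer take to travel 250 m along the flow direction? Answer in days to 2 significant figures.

With h = a·x + b·y + c and 1 as origin, the differences give:
  310·a + (-190)·b = +0.65
  50·a + (-45)·b = +0.11
Eliminate b (×(-45) and ×(-190), subtract): -4450·a = -8.350 → a = ∂h/∂x = +0.001876
Back-substitute: b = ∂h/∂y = -0.0003596.
|∇h| = √(0.001876² + -0.0003596²) = 0.00191
Seepage velocity v = K·i/n = 140.0 × 0.00191 / 0.31 = 0.8626 m/day.
t = 250 / 0.8626 = 289.8 days.

290 days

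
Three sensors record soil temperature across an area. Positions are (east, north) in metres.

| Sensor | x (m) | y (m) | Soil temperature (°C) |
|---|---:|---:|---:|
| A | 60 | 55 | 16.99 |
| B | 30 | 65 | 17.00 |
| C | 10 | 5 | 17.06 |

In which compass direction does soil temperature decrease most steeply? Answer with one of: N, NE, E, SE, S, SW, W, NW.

Taking A as reference: B−A = (-30, 10, +0.01); C−A = (-50, -50, +0.07).
Solve a·Δx + b·Δy = ΔT: det = (-30)·(-50) − (-50)·10 = 2000.
∂T/∂x = [(+0.01)·(-50) − (+0.07)·10] / 2000 = -0.0006000
∂T/∂y = [(-30)·(+0.07) − (-50)·(+0.01)] / 2000 = -0.0008000
Steepest decrease is along −∇f = (+0.0006000 E, +0.0008000 N) → northeast.

NE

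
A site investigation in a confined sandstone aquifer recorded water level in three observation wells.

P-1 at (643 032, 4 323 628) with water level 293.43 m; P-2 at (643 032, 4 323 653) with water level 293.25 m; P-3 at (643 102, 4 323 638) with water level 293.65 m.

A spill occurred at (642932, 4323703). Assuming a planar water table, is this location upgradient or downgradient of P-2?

Differences from P-1: to P-2 (Δx, Δy, Δh) = (0, 25, -0.18); to P-3 = (70, 10, +0.22).
Solve a·Δx + b·Δy = Δh: det = 0·10 − 70·25 = -1750.
∂h/∂x = [(-0.18)·10 − (+0.22)·25] / -1750 = +0.004171
∂h/∂y = [0·(+0.22) − 70·(-0.18)] / -1750 = -0.007200
Head at (642932, 4323703) = 293.43 + (+0.004171)·(-100) + (-0.007200)·(75) = 292.47 m.
That is lower than the 293.25 m at P-2, so the point is downgradient.

downgradient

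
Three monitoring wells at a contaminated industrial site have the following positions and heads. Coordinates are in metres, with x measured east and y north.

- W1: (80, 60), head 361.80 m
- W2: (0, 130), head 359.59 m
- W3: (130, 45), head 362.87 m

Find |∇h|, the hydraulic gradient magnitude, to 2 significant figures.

With h = a·x + b·y + c and W1 as origin, the differences give:
  (-80)·a + 70·b = -2.21
  50·a + (-15)·b = +1.07
Eliminate b (×(-15) and ×70, subtract): -2300·a = -41.750 → a = ∂h/∂x = +0.01815
Back-substitute: b = ∂h/∂y = -0.01083.
|∇h| = √(0.01815² + -0.01083²) = 0.02114

0.021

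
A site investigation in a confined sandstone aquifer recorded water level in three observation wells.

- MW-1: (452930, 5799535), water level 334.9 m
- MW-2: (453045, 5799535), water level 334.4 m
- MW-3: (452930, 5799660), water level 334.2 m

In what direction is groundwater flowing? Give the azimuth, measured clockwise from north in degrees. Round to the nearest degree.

∂h/∂x = (334.4 − 334.9) / (453045 − 452930) = -0.004348
∂h/∂y = (334.2 − 334.9) / (5799660 − 5799535) = -0.005600
Flow direction (−∇h) has components (+0.004348 E, +0.005600 N).
Azimuth = atan2(E, N) = atan2(+0.004348, +0.005600) = 37.8° ≈ 038°.

038°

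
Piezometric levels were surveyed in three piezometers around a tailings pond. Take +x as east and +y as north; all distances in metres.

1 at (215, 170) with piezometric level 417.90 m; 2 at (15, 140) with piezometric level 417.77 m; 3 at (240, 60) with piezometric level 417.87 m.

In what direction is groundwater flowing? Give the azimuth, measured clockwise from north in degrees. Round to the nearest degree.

With h = a·x + b·y + c and 1 as origin, the differences give:
  (-200)·a + (-30)·b = -0.13
  25·a + (-110)·b = -0.03
Eliminate b (×(-110) and ×(-30), subtract): 22750·a = 13.400 → a = ∂h/∂x = +0.0005890
Back-substitute: b = ∂h/∂y = +0.0004066.
Flow direction (−∇h) has components (-0.0005890 E, -0.0004066 N).
Azimuth = atan2(E, N) = atan2(-0.0005890, -0.0004066) = 235.4° ≈ 235°.

235°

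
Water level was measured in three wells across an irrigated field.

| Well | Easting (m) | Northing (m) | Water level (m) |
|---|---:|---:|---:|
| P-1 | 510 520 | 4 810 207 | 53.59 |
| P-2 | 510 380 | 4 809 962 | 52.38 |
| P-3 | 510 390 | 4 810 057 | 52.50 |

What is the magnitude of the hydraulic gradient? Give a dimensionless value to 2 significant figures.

0.0079

Three-point gradient (reference P-1): Δ to P-2 = (-140, -245, -1.21), Δ to P-3 = (-130, -150, -1.09).
∂h/∂x = +0.007885, ∂h/∂y = +0.0004332 (det = -10850).
|∇h| = √(0.007885² + 0.0004332²) = 0.007897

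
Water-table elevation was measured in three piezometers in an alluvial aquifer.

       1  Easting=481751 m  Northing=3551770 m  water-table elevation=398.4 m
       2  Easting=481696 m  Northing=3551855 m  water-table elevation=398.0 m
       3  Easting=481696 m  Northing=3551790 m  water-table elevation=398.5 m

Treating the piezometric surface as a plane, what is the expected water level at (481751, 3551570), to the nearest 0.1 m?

399.9 m

Taking 1 as reference: 2−1 = (-55, 85, -0.4); 3−1 = (-55, 20, +0.1).
Solve a·Δx + b·Δy = Δh: det = (-55)·20 − (-55)·85 = 3575.
∂h/∂x = [(-0.4)·20 − (+0.1)·85] / 3575 = -0.004615
∂h/∂y = [(-55)·(+0.1) − (-55)·(-0.4)] / 3575 = -0.007692
h(481751, 3551570) = 398.4 + (-0.004615)·(0) + (-0.007692)·(-200) = 398.4 -0.000 +1.538 = 399.938 m.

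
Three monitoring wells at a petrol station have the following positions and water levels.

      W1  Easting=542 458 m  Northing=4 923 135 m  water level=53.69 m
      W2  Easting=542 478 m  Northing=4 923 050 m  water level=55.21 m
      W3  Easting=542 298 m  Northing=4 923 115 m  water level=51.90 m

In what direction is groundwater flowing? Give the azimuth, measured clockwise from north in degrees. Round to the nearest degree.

Taking W1 as reference: W2−W1 = (20, -85, +1.52); W3−W1 = (-160, -20, -1.79).
Determinant of the coordinate differences = 20·(-20) − (-160)·(-85) = -14000.
∂h/∂x = [(+1.52)·(-20) − (-1.79)·(-85)] / -14000 = +0.01304
∂h/∂y = [20·(-1.79) − (-160)·(+1.52)] / -14000 = -0.01481
Flow direction (−∇h) has components (-0.01304 E, +0.01481 N).
Azimuth = atan2(E, N) = atan2(-0.01304, +0.01481) = 318.6° ≈ 319°.

319°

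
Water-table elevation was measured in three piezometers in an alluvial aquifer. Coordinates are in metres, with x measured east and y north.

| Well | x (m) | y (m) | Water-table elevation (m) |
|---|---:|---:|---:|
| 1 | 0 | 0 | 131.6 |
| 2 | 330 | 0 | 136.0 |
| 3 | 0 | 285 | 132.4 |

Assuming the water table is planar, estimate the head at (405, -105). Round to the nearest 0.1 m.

136.7 m

∂h/∂x = (136.0 − 131.6) / (330 − 0) = +0.01333
∂h/∂y = (132.4 − 131.6) / (285 − 0) = +0.002807
h(405, -105) = 131.6 + (+0.01333)·(405) + (+0.002807)·(-105) = 131.6 +5.400 -0.295 = 136.705 m.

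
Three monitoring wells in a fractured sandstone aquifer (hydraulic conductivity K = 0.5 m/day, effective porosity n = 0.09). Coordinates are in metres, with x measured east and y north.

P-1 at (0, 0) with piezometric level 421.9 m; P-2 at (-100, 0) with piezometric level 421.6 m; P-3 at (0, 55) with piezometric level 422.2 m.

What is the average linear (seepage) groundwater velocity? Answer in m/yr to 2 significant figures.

13 m/yr

∂h/∂x = (421.6 − 421.9) / (-100 − 0) = +0.003000
∂h/∂y = (422.2 − 421.9) / (55 − 0) = +0.005455
|∇h| = √(0.003000² + 0.005455²) = 0.006226
Seepage velocity v = K·i/n = 0.5 × 0.006226 / 0.09 = 0.03459 m/day = 12.63 m/yr.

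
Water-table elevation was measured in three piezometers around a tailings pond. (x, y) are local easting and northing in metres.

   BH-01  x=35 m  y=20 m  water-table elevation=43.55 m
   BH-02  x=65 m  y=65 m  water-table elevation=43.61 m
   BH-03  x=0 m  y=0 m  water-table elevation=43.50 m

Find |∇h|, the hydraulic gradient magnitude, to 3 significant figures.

Differences from BH-01: to BH-02 (Δx, Δy, Δh) = (30, 45, +0.06); to BH-03 = (-35, -20, -0.05).
Determinant of the coordinate differences = 30·(-20) − (-35)·45 = 975.
∂h/∂x = [(+0.06)·(-20) − (-0.05)·45] / 975 = +0.001077
∂h/∂y = [30·(-0.05) − (-35)·(+0.06)] / 975 = +0.0006154
|∇h| = √(0.001077² + 0.0006154²) = 0.00124

0.00124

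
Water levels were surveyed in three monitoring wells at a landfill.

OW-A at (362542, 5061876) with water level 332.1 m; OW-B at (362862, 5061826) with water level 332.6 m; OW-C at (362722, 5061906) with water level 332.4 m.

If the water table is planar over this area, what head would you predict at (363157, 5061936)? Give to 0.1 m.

Differences from OW-A: to OW-B (Δx, Δy, Δh) = (320, -50, +0.5); to OW-C = (180, 30, +0.3).
Solve a·Δx + b·Δy = Δh: det = 320·30 − 180·(-50) = 18600.
∂h/∂x = [(+0.5)·30 − (+0.3)·(-50)] / 18600 = +0.001613
∂h/∂y = [320·(+0.3) − 180·(+0.5)] / 18600 = +0.0003226
h(363157, 5061936) = 332.1 + (+0.001613)·(615) + (+0.0003226)·(60) = 332.1 +0.992 +0.019 = 333.111 m.

333.1 m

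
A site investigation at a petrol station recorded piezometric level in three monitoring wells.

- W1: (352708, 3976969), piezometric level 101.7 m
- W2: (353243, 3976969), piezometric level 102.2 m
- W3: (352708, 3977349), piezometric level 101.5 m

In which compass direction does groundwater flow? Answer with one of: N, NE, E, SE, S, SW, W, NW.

∂h/∂x = (102.2 − 101.7) / (353243 − 352708) = +0.0009346
∂h/∂y = (101.5 − 101.7) / (3977349 − 3976969) = -0.0005263
Flow = −∇h = (-0.0009346 east, +0.0005263 north), which points northwest.

NW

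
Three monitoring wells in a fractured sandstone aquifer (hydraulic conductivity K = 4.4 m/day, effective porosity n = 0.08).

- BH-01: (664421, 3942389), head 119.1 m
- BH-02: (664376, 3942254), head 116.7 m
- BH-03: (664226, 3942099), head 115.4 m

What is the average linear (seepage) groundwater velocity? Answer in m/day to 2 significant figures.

1.5 m/day

With h = a·x + b·y + c and BH-01 as origin, the differences give:
  (-45)·a + (-135)·b = -2.4
  (-195)·a + (-290)·b = -3.7
Eliminate b (×(-290) and ×(-135), subtract): -13275·a = 196.50 → a = ∂h/∂x = -0.01480
Back-substitute: b = ∂h/∂y = +0.02271.
|∇h| = √(-0.01480² + 0.02271²) = 0.02711
Seepage velocity v = K·i/n = 4.4 × 0.02711 / 0.08 = 1.491 m/day.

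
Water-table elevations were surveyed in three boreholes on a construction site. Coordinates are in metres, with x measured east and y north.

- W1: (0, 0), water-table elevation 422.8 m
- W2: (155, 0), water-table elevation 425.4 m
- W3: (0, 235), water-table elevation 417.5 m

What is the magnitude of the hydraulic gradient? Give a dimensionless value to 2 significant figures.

0.028

∂h/∂x = (425.4 − 422.8) / (155 − 0) = +0.01677
∂h/∂y = (417.5 − 422.8) / (235 − 0) = -0.02255
|∇h| = √(0.01677² + -0.02255²) = 0.0281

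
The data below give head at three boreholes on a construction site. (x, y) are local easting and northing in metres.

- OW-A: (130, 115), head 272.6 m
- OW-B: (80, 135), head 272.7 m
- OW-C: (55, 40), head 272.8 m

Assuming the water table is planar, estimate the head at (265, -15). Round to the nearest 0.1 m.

272.4 m

Three-point gradient (reference OW-A): Δ to OW-B = (-50, 20, +0.1), Δ to OW-C = (-75, -75, +0.2).
∂h/∂x = -0.002190, ∂h/∂y = -0.0004762 (det = 5250).
h(265, -15) = 272.6 + (-0.002190)·(135) + (-0.0004762)·(-130) = 272.6 -0.296 +0.062 = 272.366 m.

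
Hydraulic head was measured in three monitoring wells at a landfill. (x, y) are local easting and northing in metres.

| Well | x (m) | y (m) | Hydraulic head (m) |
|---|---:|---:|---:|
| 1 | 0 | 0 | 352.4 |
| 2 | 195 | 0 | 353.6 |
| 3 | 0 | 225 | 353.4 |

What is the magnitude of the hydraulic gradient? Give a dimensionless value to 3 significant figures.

∂h/∂x = (353.6 − 352.4) / (195 − 0) = +0.006154
∂h/∂y = (353.4 − 352.4) / (225 − 0) = +0.004444
|∇h| = √(0.006154² + 0.004444²) = 0.007591

0.00759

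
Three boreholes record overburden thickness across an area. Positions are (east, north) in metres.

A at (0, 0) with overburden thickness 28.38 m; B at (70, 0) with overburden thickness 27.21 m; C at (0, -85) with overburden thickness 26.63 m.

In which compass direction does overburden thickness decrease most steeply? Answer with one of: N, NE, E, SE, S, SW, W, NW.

∂d/∂x = (27.21 − 28.38) / (70 − 0) = -0.01671
∂d/∂y = (26.63 − 28.38) / (-85 − 0) = +0.02059
Steepest decrease is along −∇f = (+0.01671 E, -0.02059 N) → southeast.

SE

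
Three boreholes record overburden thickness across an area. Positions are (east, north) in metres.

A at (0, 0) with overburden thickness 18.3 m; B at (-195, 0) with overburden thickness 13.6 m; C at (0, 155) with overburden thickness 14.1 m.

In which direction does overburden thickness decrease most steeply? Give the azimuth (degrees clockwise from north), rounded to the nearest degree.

318°

∂d/∂x = (13.6 − 18.3) / (-195 − 0) = +0.02410
∂d/∂y = (14.1 − 18.3) / (155 − 0) = -0.02710
Steepest decrease is along −∇f: components (-0.02410 E, +0.02710 N).
Azimuth = atan2(-0.02410, +0.02710) = 318.3° ≈ 318°.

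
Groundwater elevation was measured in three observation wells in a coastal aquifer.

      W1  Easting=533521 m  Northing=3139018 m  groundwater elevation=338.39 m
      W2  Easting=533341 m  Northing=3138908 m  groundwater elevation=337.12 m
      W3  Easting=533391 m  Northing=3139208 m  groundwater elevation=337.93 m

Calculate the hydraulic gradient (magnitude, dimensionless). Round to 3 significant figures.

With h = a·x + b·y + c and W1 as origin, the differences give:
  (-180)·a + (-110)·b = -1.27
  (-130)·a + 190·b = -0.46
Eliminate b (×190 and ×(-110), subtract): -48500·a = -291.900 → a = ∂h/∂x = +0.006019
Back-substitute: b = ∂h/∂y = +0.001697.
|∇h| = √(0.006019² + 0.001697²) = 0.006254

0.00625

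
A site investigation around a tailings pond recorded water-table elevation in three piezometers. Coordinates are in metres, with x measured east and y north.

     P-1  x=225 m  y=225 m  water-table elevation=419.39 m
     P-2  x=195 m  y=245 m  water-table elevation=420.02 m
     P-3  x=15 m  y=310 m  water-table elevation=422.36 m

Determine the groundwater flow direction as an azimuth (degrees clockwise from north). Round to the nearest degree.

Differences from P-1: to P-2 (Δx, Δy, Δh) = (-30, 20, +0.63); to P-3 = (-210, 85, +2.97).
Solve a·Δx + b·Δy = Δh: det = (-30)·85 − (-210)·20 = 1650.
∂h/∂x = [(+0.63)·85 − (+2.97)·20] / 1650 = -0.003545
∂h/∂y = [(-30)·(+2.97) − (-210)·(+0.63)] / 1650 = +0.02618
Flow direction (−∇h) has components (+0.003545 E, -0.02618 N).
Azimuth = atan2(E, N) = atan2(+0.003545, -0.02618) = 172.3° ≈ 172°.

172°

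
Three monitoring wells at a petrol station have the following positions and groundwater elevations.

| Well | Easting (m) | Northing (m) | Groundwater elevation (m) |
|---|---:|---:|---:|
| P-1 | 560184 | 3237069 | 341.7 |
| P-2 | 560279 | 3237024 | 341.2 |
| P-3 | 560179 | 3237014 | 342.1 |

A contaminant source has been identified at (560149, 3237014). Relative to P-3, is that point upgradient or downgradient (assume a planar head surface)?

With h = a·x + b·y + c and P-1 as origin, the differences give:
  95·a + (-45)·b = -0.5
  (-5)·a + (-55)·b = +0.4
Eliminate b (×(-55) and ×(-45), subtract): -5450·a = 45.50 → a = ∂h/∂x = -0.008349
Back-substitute: b = ∂h/∂y = -0.006514.
Head at (560149, 3237014) = 341.7 + (-0.008349)·(-35) + (-0.006514)·(-55) = 342.35 m.
That is higher than the 342.1 m at P-3, so the point is upgradient.

upgradient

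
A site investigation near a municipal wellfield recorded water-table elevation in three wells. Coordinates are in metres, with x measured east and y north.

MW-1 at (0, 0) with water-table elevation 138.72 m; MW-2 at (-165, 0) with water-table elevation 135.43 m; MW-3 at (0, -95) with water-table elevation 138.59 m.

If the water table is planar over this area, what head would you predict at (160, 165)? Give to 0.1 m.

142.1 m

∂h/∂x = (135.43 − 138.72) / (-165 − 0) = +0.01994
∂h/∂y = (138.59 − 138.72) / (-95 − 0) = +0.001368
h(160, 165) = 138.72 + (+0.01994)·(160) + (+0.001368)·(165) = 138.72 +3.190 +0.226 = 142.136 m.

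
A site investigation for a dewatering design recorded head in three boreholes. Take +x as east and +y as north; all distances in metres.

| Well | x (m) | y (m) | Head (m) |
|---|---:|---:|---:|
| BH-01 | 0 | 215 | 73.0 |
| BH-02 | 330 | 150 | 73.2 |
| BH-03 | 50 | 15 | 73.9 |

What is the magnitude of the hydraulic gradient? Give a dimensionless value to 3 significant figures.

With h = a·x + b·y + c and BH-01 as origin, the differences give:
  330·a + (-65)·b = +0.2
  50·a + (-200)·b = +0.9
Eliminate b (×(-200) and ×(-65), subtract): -62750·a = 18.50 → a = ∂h/∂x = -0.0002948
Back-substitute: b = ∂h/∂y = -0.004574.
|∇h| = √(-0.0002948² + -0.004574²) = 0.004583

0.00458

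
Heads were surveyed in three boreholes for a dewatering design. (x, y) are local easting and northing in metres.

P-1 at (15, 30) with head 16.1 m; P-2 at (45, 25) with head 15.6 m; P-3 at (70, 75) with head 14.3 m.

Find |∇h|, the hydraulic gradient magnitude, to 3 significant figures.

Differences from P-1: to P-2 (Δx, Δy, Δh) = (30, -5, -0.5); to P-3 = (55, 45, -1.8).
Determinant of the coordinate differences = 30·45 − 55·(-5) = 1625.
∂h/∂x = [(-0.5)·45 − (-1.8)·(-5)] / 1625 = -0.01938
∂h/∂y = [30·(-1.8) − 55·(-0.5)] / 1625 = -0.01631
|∇h| = √(-0.01938² + -0.01631²) = 0.02533

0.0253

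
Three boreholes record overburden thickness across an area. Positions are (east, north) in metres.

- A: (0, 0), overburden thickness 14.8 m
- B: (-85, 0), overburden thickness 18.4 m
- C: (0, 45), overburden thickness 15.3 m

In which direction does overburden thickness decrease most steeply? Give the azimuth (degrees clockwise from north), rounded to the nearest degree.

105°

∂d/∂x = (18.4 − 14.8) / (-85 − 0) = -0.04235
∂d/∂y = (15.3 − 14.8) / (45 − 0) = +0.01111
Steepest decrease is along −∇f: components (+0.04235 E, -0.01111 N).
Azimuth = atan2(+0.04235, -0.01111) = 104.7° ≈ 105°.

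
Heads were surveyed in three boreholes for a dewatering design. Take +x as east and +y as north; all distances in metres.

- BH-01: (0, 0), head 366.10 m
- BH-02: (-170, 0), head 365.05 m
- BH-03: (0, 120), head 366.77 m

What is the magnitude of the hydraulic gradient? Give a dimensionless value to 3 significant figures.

∂h/∂x = (365.05 − 366.10) / (-170 − 0) = +0.006176
∂h/∂y = (366.77 − 366.10) / (120 − 0) = +0.005583
|∇h| = √(0.006176² + 0.005583²) = 0.008325

0.00833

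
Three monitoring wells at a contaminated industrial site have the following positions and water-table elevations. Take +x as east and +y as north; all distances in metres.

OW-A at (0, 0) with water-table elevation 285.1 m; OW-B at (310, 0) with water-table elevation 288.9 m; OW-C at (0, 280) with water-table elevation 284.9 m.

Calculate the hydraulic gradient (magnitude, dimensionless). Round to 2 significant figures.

0.012

∂h/∂x = (288.9 − 285.1) / (310 − 0) = +0.01226
∂h/∂y = (284.9 − 285.1) / (280 − 0) = -0.0007143
|∇h| = √(0.01226² + -0.0007143²) = 0.01228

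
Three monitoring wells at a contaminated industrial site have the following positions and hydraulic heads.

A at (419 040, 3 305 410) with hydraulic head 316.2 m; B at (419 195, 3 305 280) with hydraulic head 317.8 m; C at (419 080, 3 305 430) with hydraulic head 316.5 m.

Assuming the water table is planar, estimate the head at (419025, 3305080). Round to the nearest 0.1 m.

With h = a·x + b·y + c and A as origin, the differences give:
  155·a + (-130)·b = +1.6
  40·a + 20·b = +0.3
Eliminate b (×20 and ×(-130), subtract): 8300·a = 71.00 → a = ∂h/∂x = +0.008554
Back-substitute: b = ∂h/∂y = -0.002108.
h(419025, 3305080) = 316.2 + (+0.008554)·(-15) + (-0.002108)·(-330) = 316.2 -0.128 +0.696 = 316.767 m.

316.8 m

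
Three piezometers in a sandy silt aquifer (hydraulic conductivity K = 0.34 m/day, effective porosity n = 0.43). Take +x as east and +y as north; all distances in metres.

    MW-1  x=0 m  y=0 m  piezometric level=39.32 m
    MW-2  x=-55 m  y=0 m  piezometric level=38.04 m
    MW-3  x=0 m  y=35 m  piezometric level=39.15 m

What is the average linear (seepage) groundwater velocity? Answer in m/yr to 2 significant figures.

∂h/∂x = (38.04 − 39.32) / (-55 − 0) = +0.02327
∂h/∂y = (39.15 − 39.32) / (35 − 0) = -0.004857
|∇h| = √(0.02327² + -0.004857²) = 0.02377
Seepage velocity v = K·i/n = 0.34 × 0.02377 / 0.43 = 0.01879 m/day = 6.863 m/yr.

6.9 m/yr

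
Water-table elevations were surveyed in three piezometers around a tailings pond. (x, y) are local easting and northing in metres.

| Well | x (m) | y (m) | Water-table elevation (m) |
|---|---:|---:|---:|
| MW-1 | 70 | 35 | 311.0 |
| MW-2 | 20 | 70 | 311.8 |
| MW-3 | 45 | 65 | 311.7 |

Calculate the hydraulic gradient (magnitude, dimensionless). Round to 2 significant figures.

With h = a·x + b·y + c and MW-1 as origin, the differences give:
  (-50)·a + 35·b = +0.8
  (-25)·a + 30·b = +0.7
Eliminate b (×30 and ×35, subtract): -625·a = -0.50 → a = ∂h/∂x = +0.0008000
Back-substitute: b = ∂h/∂y = +0.02400.
|∇h| = √(0.0008000² + 0.02400²) = 0.02401

0.024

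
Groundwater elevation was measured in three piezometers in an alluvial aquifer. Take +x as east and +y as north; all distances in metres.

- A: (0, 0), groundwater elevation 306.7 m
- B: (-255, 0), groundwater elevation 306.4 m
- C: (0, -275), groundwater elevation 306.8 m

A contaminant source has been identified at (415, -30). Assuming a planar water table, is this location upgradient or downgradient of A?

upgradient

∂h/∂x = (306.4 − 306.7) / (-255 − 0) = +0.001176
∂h/∂y = (306.8 − 306.7) / (-275 − 0) = -0.0003636
Head at (415, -30) = 306.7 + (+0.001176)·(415) + (-0.0003636)·(-30) = 307.20 m.
That is higher than the 306.7 m at A, so the point is upgradient.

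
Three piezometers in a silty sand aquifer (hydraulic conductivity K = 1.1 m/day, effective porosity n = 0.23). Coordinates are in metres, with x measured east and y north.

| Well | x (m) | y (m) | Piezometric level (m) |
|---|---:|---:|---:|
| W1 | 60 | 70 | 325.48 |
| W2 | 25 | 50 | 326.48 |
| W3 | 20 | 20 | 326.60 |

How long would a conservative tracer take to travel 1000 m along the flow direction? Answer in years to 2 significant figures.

20 years

With h = a·x + b·y + c and W1 as origin, the differences give:
  (-35)·a + (-20)·b = +1.00
  (-40)·a + (-50)·b = +1.12
Eliminate b (×(-50) and ×(-20), subtract): 950·a = -27.600 → a = ∂h/∂x = -0.02905
Back-substitute: b = ∂h/∂y = +0.0008421.
|∇h| = √(-0.02905² + 0.0008421²) = 0.02906
Seepage velocity v = K·i/n = 1.1 × 0.02906 / 0.23 = 0.139 m/day.
t = 1000 / 0.139 = 7194 days = 19.7 years.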